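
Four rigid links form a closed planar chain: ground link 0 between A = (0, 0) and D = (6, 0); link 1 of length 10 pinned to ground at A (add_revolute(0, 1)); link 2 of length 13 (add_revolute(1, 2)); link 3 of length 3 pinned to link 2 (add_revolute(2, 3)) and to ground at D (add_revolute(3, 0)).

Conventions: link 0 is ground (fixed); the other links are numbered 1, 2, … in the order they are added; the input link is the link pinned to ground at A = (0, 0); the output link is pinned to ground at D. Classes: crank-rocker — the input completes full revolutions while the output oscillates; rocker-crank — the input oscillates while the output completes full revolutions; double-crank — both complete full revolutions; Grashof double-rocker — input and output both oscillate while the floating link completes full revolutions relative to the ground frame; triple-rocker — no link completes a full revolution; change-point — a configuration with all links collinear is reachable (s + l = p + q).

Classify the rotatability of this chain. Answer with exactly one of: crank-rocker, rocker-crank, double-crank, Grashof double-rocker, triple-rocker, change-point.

lengths: ground=6, input=10, coupler=13, output=3
sorted: s=3 (shortest), l=13 (longest), p+q=16
s + l = 16 vs p + q = 16
s + l = p + q → change-point (collinear configuration reachable)

change-point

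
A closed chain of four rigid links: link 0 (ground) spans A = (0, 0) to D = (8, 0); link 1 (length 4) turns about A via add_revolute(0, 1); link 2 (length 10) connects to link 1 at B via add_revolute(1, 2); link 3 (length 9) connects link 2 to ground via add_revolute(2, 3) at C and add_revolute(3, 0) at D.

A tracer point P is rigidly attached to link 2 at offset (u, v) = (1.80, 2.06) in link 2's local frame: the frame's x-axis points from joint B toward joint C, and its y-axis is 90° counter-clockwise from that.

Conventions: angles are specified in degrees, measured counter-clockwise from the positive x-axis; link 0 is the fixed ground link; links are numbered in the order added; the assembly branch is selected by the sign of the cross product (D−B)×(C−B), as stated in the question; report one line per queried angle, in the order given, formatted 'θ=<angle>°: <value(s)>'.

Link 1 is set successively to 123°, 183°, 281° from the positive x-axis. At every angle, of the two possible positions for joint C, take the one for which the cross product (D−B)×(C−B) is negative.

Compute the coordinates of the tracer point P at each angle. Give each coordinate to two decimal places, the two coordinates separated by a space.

A=(0,0), D=(8.00,0)
θ=123°: B = A + 4.00·(cos123°, sin123°) = (-2.1786, 3.3547)
θ=123°: |BD| = 10.7171
θ=123°: circle(B,10.00) ∩ circle(D,9.00): a=6.2450, h=7.8103
θ=123°:   candidates: C₊=(6.1974,8.8176) cross=83.703; C₋=(1.3078,-6.0179) cross=-83.703
θ=123°:   branch - wants cross < 0 → take C=(1.3078,-6.0179) (cross=-83.703)
θ=123°: ex = (C−B)/|BC| = (0.3486,-0.9373); ey = (0.9373,0.3486)
θ=123°: P = B + 1.80·ex + 2.06·ey = (0.3797,2.3858)
θ=183°: B = A + 4.00·(cos183°, sin183°) = (-3.9945, -0.2093)
θ=183°: |BD| = 11.9963
θ=183°: circle(B,10.00) ∩ circle(D,9.00): a=6.7901, h=7.3413
θ=183°:   candidates: C₊=(2.6664,7.2493) cross=88.069; C₋=(2.9226,-7.4310) cross=-88.069
θ=183°:   branch - wants cross < 0 → take C=(2.9226,-7.4310) (cross=-88.069)
θ=183°: ex = (C−B)/|BC| = (0.6917,-0.7222); ey = (0.7222,0.6917)
θ=183°: P = B + 1.80·ex + 2.06·ey = (-1.2618,-0.0843)
θ=281°: B = A + 4.00·(cos281°, sin281°) = (0.7632, -3.9265)
θ=281°: |BD| = 8.2334
θ=281°: circle(B,10.00) ∩ circle(D,9.00): a=5.2705, h=8.4983
θ=281°:   candidates: C₊=(1.3429,6.0567) cross=69.970; C₋=(9.4487,-8.8826) cross=-69.970
θ=281°:   branch - wants cross < 0 → take C=(9.4487,-8.8826) (cross=-69.970)
θ=281°: ex = (C−B)/|BC| = (0.8685,-0.4956); ey = (0.4956,0.8685)
θ=281°: P = B + 1.80·ex + 2.06·ey = (3.3476,-3.0294)

θ=123°: 0.38 2.39
θ=183°: -1.26 -0.08
θ=281°: 3.35 -3.03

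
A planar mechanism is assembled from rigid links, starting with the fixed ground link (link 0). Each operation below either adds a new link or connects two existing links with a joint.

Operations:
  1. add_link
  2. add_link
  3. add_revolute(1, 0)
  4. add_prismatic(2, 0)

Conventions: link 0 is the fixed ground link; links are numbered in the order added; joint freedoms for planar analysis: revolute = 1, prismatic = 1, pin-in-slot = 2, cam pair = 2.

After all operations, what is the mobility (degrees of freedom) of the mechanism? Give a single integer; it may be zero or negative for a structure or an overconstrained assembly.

L=1 J1=0 J2=0
add link → L=2 J1=0 J2=0
add link → L=3 J1=0 J2=0
R@1,0 dof=1 J1 → L=3 J1=1 J2=0
P@2,0 dof=1 J1 → L=3 J1=2 J2=0
M=3(L−1)−2J1−J2=3·2−2·2−0=2

M = 2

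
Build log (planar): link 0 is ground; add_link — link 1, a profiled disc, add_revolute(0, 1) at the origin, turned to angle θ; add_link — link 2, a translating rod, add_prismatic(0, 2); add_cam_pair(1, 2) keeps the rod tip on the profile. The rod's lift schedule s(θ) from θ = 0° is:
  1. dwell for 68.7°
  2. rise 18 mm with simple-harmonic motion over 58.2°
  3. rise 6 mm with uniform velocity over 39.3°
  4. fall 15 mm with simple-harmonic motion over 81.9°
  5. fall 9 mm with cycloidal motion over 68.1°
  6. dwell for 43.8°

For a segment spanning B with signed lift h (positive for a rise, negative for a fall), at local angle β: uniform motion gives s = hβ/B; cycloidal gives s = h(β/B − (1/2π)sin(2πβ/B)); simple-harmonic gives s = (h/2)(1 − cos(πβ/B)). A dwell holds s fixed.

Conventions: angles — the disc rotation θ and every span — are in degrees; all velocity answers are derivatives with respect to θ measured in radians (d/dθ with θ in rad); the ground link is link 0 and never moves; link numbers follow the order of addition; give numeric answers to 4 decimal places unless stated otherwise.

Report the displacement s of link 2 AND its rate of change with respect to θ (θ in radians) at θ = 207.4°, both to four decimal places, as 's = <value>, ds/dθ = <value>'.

seg 1 [0°–68.7°] dwell: s stays 0.0000
seg 2 [68.7°–126.9°] simple-harmonic, h=18: full span → s += 18 → s = 18.0000
seg 3 [126.9°–166.2°] uniform, h=6: full span → s += 6 → s = 24.0000
seg 4 [166.2°–248.1°] simple-harmonic, h=-15: θ=207.4° here. β=41.2, B=81.9. -15/2·(1 − cos(π·0.5031)) = -7.5719 → s = 16.4281
velocity in seg [166.2°–248.1°] (simple-harmonic), θ in radians: β = 41.2° = 0.7191 rad, B = 81.9° = 1.4294 rad; ds/dθ = (πh/(2B)) sin(πβ/B) = (π·(-15)/(2·1.4294)) sin(π·0.5031) = -16.482759 mm/rad

s = 16.4281, ds/dθ = -16.4828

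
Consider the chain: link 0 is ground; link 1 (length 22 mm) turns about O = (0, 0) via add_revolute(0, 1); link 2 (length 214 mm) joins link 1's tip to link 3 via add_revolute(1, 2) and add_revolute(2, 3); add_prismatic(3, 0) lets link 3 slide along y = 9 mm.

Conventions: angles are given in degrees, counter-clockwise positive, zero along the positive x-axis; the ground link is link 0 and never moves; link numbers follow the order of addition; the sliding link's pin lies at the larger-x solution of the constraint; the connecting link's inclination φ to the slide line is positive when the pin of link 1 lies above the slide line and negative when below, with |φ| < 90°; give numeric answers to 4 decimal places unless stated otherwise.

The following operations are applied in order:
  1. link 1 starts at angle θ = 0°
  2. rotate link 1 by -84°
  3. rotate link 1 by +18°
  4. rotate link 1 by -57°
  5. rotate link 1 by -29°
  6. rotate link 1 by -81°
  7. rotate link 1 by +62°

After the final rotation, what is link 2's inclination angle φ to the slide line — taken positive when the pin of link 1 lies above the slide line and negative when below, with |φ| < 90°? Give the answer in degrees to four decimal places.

geometry: r = 22 mm, L = 214 mm, e = 9 mm; θ starts at 0°
rotate link 1 by -84°: θ ← 0° -84° = -84°
rotate link 1 by +18°: θ ← -84° +18° = -66°
rotate link 1 by -57°: θ ← -66° -57° = -123°
rotate link 1 by -29°: θ ← -123° -29° = -152°
rotate link 1 by -81°: θ ← -152° -81° = -233°
rotate link 1 by +62°: θ ← -233° +62° = -171°
h = r sin θ − e = -3.441558 − 9 = -12.441558
sin φ = h / L = -12.441558 / 214 = -0.05813812
φ = arcsin(-0.05813812) = -3.332948°

-3.3329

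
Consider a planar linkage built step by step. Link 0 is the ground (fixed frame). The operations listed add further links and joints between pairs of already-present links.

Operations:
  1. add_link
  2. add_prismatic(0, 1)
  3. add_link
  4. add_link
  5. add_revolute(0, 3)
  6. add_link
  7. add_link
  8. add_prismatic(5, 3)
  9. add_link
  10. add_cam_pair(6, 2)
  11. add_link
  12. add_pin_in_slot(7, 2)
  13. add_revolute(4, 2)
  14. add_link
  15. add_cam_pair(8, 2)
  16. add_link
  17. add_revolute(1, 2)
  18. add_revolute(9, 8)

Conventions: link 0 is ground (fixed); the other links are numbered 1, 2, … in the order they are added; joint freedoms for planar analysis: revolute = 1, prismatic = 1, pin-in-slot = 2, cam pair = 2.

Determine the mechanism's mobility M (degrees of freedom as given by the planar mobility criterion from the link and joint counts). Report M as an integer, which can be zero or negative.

L=1 J1=0 J2=0
add link → L=2 J1=0 J2=0
P@0,1 dof=1 J1 → L=2 J1=1 J2=0
add link → L=3 J1=1 J2=0
add link → L=4 J1=1 J2=0
R@0,3 dof=1 J1 → L=4 J1=2 J2=0
add link → L=5 J1=2 J2=0
add link → L=6 J1=2 J2=0
P@5,3 dof=1 J1 → L=6 J1=3 J2=0
add link → L=7 J1=3 J2=0
C@6,2 dof=2 J2 → L=7 J1=3 J2=1
add link → L=8 J1=3 J2=1
PS@7,2 dof=2 J2 → L=8 J1=3 J2=2
R@4,2 dof=1 J1 → L=8 J1=4 J2=2
add link → L=9 J1=4 J2=2
C@8,2 dof=2 J2 → L=9 J1=4 J2=3
add link → L=10 J1=4 J2=3
R@1,2 dof=1 J1 → L=10 J1=5 J2=3
R@9,8 dof=1 J1 → L=10 J1=6 J2=3
M=3(L−1)−2J1−J2=3·9−2·6−3=12

M = 12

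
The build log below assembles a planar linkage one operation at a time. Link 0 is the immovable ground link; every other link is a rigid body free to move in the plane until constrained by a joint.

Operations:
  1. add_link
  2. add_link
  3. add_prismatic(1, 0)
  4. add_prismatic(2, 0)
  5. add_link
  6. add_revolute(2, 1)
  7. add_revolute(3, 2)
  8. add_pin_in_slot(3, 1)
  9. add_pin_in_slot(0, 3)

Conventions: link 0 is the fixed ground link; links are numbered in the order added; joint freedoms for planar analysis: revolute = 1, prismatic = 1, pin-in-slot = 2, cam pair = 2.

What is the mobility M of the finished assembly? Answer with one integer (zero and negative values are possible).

L=1 J1=0 J2=0
add link → L=2 J1=0 J2=0
add link → L=3 J1=0 J2=0
P@1,0 dof=1 J1 → L=3 J1=1 J2=0
P@2,0 dof=1 J1 → L=3 J1=2 J2=0
add link → L=4 J1=2 J2=0
R@2,1 dof=1 J1 → L=4 J1=3 J2=0
R@3,2 dof=1 J1 → L=4 J1=4 J2=0
PS@3,1 dof=2 J2 → L=4 J1=4 J2=1
PS@0,3 dof=2 J2 → L=4 J1=4 J2=2
M=3(L−1)−2J1−J2=3·3−2·4−2=-1

M = -1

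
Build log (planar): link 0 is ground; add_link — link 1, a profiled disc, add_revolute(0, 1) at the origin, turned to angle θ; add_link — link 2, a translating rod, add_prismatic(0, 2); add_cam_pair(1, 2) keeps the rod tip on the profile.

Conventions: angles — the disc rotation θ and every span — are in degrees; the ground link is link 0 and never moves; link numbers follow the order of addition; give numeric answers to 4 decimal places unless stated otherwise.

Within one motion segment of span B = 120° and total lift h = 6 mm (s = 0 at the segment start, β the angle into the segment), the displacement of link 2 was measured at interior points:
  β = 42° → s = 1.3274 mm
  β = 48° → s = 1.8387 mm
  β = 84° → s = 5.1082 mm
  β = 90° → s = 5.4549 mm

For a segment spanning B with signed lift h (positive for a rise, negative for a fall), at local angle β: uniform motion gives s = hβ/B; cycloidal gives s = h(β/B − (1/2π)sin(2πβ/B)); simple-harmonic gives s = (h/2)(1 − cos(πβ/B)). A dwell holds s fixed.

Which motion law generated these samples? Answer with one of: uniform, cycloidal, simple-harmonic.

candidates at β/B = r: uniform s = h·r (linear in β); cycloidal s = h·(r − sin(2πr)/(2π)); simple-harmonic s = (h/2)(1 − cos(πr))
β=42°: printed 1.3274 | uniform 2.1000, cycloidal 1.3274, simple-harmonic 1.6380
β=48°: printed 1.8387 | uniform 2.4000, cycloidal 1.8387, simple-harmonic 2.0729
β=84°: printed 5.1082 | uniform 4.2000, cycloidal 5.1082, simple-harmonic 4.7634
β=90°: printed 5.4549 | uniform 4.5000, cycloidal 5.4549, simple-harmonic 5.1213
only one law matches every sample → cycloidal

cycloidal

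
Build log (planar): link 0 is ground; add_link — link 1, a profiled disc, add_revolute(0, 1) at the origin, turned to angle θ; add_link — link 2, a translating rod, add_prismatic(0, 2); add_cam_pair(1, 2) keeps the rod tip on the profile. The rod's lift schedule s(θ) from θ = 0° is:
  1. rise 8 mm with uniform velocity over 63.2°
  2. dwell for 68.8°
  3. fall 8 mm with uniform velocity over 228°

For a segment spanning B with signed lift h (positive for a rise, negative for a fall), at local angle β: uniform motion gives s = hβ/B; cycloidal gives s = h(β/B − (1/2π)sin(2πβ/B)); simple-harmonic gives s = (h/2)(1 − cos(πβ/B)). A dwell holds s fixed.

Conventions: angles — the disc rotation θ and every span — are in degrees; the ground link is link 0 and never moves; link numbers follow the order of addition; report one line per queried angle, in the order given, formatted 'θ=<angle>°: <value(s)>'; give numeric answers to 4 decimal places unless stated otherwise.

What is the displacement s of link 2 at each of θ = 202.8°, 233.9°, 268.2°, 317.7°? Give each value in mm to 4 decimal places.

seg 1 [0°–63.2°] uniform, h=8: full span → s += 8 → s = 8.0000
seg 2 [63.2°–132°] dwell: s stays 8.0000
seg 3 [132°–360°] uniform, h=-8: θ=202.8° here. β=70.8, B=228. -8·70.8/228 = -2.4842 → s = 5.5158
seg 3 [132°–360°] uniform, h=-8: θ=233.9° here. β=101.9, B=228. -8·101.9/228 = -3.5754 → s = 4.4246
seg 3 [132°–360°] uniform, h=-8: θ=268.2° here. β=136.2, B=228. -8·136.2/228 = -4.7789 → s = 3.2211
seg 3 [132°–360°] uniform, h=-8: θ=317.7° here. β=185.7, B=228. -8·185.7/228 = -6.5158 → s = 1.4842

θ=202.8°: 5.5158
θ=233.9°: 4.4246
θ=268.2°: 3.2211
θ=317.7°: 1.4842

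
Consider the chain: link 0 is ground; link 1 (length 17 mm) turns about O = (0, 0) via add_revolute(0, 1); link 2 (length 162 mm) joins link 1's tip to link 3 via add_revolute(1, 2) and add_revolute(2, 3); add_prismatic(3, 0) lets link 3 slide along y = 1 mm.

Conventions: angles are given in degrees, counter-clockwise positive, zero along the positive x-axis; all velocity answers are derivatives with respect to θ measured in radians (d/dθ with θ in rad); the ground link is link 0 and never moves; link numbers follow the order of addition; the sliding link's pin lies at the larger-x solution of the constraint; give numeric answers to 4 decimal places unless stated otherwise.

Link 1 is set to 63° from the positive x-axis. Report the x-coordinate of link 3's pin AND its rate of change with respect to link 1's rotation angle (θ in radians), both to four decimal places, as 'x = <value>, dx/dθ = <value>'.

geometry: r = 17 mm, L = 162 mm, e = 1 mm
crank pin P = (r cos θ, r sin θ) = (7.717838, 15.147111)
h = r sin θ − e = 15.147111 − 1 = 14.147111
x = r cos θ + √(L² − h²) = 7.717838 + 161.381099 = 169.098938
dx/dθ = −r sin θ − h·r cos θ/√(L² − h²) (θ in radians; h = 14.147111) = -15.823678

x = 169.0989, dx/dθ = -15.8237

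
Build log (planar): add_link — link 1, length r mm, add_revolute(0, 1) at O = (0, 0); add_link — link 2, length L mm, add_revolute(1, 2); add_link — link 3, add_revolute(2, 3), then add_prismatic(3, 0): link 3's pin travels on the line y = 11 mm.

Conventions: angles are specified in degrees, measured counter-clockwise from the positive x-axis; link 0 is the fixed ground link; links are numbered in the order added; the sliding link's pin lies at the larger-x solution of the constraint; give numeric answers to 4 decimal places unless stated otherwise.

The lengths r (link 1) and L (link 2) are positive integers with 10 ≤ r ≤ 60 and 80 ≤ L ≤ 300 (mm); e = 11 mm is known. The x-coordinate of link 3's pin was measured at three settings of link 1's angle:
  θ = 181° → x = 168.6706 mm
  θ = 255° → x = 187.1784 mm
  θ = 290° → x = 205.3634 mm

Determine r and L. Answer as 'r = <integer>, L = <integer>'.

constraint per measurement: (x − r cos θ)² + (r sin θ − e)² = L²
subtracting the θ₁ and θ₂ equations cancels the r² and L² terms:
r = (x₁² − x₂²) / (2[(x₁cos θ₁ + e sin θ₁) − (x₂cos θ₂ + e sin θ₂)]) = 30.0000 → r = 30
L² = (x₁ − r cos θ₁)² + (r sin θ₁ − e)² = 39600.9845 → L = 199.0000 → L = 199
check at θ₃=290°: x = 205.3634 (printed 205.3634) ✓

r = 30, L = 199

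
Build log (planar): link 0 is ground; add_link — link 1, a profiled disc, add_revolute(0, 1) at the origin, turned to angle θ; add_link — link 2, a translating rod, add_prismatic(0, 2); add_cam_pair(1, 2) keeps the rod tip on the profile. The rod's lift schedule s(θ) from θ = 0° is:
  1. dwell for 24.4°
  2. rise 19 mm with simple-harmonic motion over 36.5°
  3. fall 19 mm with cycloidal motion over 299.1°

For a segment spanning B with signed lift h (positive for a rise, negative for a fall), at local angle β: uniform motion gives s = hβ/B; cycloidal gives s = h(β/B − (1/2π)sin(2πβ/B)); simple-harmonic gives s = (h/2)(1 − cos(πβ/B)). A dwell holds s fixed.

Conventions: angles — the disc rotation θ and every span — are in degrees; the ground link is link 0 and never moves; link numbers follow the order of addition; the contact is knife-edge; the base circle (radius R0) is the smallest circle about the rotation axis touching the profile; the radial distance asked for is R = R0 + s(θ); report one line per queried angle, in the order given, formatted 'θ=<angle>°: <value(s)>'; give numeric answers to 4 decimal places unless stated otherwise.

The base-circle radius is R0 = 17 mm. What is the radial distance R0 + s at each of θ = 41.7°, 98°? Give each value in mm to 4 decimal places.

seg 1 [0°–24.4°] dwell: s stays 0.0000
seg 2 [24.4°–60.9°] simple-harmonic, h=19: θ=41.7° here. β=17.3, B=36.5. 19/2·(1 − cos(π·0.4740)) = 8.7241 → s = 8.7241
seg 2 [24.4°–60.9°] simple-harmonic, h=19: full span → s += 19 → s = 19.0000
seg 3 [60.9°–360°] cycloidal, h=-19: θ=98° here. β=37.1, B=299.1. -19·(0.1240 − sin(2π·0.1240)/(2π)) = -0.2314 → s = 18.7686
θ=41.7°: R = R0 + s = 17 + 8.7241 = 25.7241
θ=98°: R = R0 + s = 17 + 18.7686 = 35.7686

θ=41.7°: 25.7241
θ=98°: 35.7686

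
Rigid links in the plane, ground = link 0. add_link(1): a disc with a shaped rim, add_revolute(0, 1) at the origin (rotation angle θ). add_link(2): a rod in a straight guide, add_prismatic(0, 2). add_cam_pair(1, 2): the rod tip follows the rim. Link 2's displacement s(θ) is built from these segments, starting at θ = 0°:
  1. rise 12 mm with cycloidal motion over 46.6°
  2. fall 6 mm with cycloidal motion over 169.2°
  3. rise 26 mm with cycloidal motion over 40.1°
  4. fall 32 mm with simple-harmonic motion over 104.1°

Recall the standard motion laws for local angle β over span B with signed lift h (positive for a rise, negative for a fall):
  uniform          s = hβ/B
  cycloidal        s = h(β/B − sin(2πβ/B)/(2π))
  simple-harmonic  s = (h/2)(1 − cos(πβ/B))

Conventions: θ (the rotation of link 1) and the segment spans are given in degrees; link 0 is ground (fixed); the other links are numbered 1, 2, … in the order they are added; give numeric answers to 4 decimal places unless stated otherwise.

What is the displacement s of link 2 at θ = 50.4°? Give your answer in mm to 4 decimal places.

segment 1 (0° to 46.6°, cycloidal, h = 12) is passed completely: s = 0.0000 + (12) = 12.0000
θ = 50.4° falls in segment 2 (46.6° to 215.8°, cycloidal, h = -6): β = 50.4 − 46.6 = 3.8°, B = 169.2°; Δs = -6·(0.0225 − sin(2π·0.0225)/(2π)) = -0.0004; s = 12.0000 − 0.0004 = 11.9996

11.9996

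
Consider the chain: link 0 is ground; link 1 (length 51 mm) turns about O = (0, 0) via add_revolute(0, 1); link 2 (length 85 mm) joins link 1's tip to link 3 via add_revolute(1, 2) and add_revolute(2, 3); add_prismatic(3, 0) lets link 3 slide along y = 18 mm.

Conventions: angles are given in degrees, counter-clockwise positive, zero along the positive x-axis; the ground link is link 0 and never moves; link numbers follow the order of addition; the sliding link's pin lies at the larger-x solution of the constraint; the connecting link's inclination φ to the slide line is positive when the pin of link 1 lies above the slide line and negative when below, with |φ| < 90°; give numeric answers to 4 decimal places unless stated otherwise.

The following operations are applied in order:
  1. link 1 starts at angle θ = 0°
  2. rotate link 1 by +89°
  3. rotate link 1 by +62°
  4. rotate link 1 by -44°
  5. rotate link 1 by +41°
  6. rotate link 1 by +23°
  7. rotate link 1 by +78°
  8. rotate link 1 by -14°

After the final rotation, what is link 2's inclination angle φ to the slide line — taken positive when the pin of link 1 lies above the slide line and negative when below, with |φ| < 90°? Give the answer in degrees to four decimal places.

geometry: r = 51 mm, L = 85 mm, e = 18 mm; θ starts at 0°
rotate link 1 by +89°: θ ← 0° +89° = 89°
rotate link 1 by +62°: θ ← 89° +62° = 151°
rotate link 1 by -44°: θ ← 151° -44° = 107°
rotate link 1 by +41°: θ ← 107° +41° = 148°
rotate link 1 by +23°: θ ← 148° +23° = 171°
rotate link 1 by +78°: θ ← 171° +78° = 249°
rotate link 1 by -14°: θ ← 249° -14° = 235°
h = r sin θ − e = -41.776754 − 18 = -59.776754
sin φ = h / L = -59.776754 / 85 = -0.70325593
φ = arcsin(-0.70325593) = -44.688815°

-44.6888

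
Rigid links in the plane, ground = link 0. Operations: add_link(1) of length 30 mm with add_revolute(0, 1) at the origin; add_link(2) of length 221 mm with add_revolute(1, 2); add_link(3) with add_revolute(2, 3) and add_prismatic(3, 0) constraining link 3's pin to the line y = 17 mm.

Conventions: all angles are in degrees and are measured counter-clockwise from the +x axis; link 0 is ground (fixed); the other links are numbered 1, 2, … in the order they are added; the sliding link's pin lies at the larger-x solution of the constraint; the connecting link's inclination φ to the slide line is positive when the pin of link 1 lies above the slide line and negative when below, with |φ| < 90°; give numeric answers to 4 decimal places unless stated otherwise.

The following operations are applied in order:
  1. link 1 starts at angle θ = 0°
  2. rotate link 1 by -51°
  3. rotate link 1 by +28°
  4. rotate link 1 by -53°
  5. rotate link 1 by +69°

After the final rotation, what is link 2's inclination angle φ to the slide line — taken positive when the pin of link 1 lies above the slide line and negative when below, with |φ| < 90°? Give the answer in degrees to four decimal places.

geometry: r = 30 mm, L = 221 mm, e = 17 mm; θ starts at 0°
rotate link 1 by -51°: θ ← 0° -51° = -51°
rotate link 1 by +28°: θ ← -51° +28° = -23°
rotate link 1 by -53°: θ ← -23° -53° = -76°
rotate link 1 by +69°: θ ← -76° +69° = -7°
h = r sin θ − e = -3.656080 − 17 = -20.656080
sin φ = h / L = -20.656080 / 221 = -0.09346643
φ = arcsin(-0.09346643) = -5.363060°

-5.3631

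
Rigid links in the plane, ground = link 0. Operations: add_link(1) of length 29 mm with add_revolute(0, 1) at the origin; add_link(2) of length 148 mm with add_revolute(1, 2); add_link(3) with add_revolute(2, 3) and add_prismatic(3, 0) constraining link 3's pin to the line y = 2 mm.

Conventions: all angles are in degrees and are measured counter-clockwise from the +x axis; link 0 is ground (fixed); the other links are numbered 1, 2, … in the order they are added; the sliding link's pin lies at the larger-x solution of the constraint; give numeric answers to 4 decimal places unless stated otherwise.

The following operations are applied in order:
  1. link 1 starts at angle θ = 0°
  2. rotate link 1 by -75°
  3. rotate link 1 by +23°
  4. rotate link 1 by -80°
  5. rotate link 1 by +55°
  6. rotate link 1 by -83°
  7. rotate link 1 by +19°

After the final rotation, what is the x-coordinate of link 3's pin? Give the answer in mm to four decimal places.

geometry: r = 29 mm, L = 148 mm, e = 2 mm; θ starts at 0°
rotate link 1 by -75°: θ ← 0° -75° = -75°
rotate link 1 by +23°: θ ← -75° +23° = -52°
rotate link 1 by -80°: θ ← -52° -80° = -132°
rotate link 1 by +55°: θ ← -132° +55° = -77°
rotate link 1 by -83°: θ ← -77° -83° = -160°
rotate link 1 by +19°: θ ← -160° +19° = -141°
crank pin P = (r cos θ, r sin θ) = (-22.537233, -18.250291)
h = r sin θ − e = -18.250291 − 2 = -20.250291
x = r cos θ + √(L² − h²) = -22.537233 + 146.608068 = 124.070835

124.0708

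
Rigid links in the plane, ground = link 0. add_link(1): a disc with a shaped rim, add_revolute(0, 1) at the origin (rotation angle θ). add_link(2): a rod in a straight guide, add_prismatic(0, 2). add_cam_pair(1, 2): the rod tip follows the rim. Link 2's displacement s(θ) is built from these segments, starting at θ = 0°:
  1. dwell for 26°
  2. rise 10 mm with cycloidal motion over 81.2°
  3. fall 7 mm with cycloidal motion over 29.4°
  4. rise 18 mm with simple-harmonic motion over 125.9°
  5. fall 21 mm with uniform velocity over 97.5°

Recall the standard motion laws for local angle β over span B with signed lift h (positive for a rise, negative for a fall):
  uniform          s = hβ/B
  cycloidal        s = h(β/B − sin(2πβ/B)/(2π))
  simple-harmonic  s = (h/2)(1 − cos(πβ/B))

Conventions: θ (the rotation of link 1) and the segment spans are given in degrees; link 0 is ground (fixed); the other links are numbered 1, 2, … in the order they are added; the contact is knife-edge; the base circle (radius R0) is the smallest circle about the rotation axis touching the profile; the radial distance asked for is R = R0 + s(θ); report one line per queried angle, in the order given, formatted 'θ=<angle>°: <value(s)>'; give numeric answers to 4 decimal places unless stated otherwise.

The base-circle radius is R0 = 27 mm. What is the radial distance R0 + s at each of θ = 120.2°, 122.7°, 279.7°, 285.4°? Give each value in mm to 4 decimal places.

segment 1 (0° to 26°, dwell): s unchanged at 0.0000
segment 2 (26° to 107.2°, cycloidal, h = 10) is passed completely: s = 0.0000 + (10) = 10.0000
θ = 120.2° falls in segment 3 (107.2° to 136.6°, cycloidal, h = -7): β = 120.2 − 107.2 = 13°, B = 29.4°; Δs = -7·(0.4422 − sin(2π·0.4422)/(2π)) = -2.6993; s = 10.0000 − 2.6993 = 7.3007
θ = 122.7° falls in segment 3 (107.2° to 136.6°, cycloidal, h = -7): β = 122.7 − 107.2 = 15.5°, B = 29.4°; Δs = -7·(0.5272 − sin(2π·0.5272)/(2π)) = -3.8800; s = 10.0000 − 3.8800 = 6.1200
segment 3 (107.2° to 136.6°, cycloidal, h = -7) is passed completely: s = 10.0000 + (-7) = 3.0000
segment 4 (136.6° to 262.5°, simple-harmonic, h = 18) is passed completely: s = 3.0000 + (18) = 21.0000
θ = 279.7° falls in segment 5 (262.5° to 360°, uniform, h = -21): β = 279.7 − 262.5 = 17.2°, B = 97.5°; Δs = -21·17.2/97.5 = -3.7046; s = 21.0000 − 3.7046 = 17.2954
θ = 285.4° falls in segment 5 (262.5° to 360°, uniform, h = -21): β = 285.4 − 262.5 = 22.9°, B = 97.5°; Δs = -21·22.9/97.5 = -4.9323; s = 21.0000 − 4.9323 = 16.0677
θ=120.2°: R = R0 + s = 27 + 7.3007 = 34.3007
θ=122.7°: R = R0 + s = 27 + 6.1200 = 33.1200
θ=279.7°: R = R0 + s = 27 + 17.2954 = 44.2954
θ=285.4°: R = R0 + s = 27 + 16.0677 = 43.0677

θ=120.2°: 34.3007
θ=122.7°: 33.1200
θ=279.7°: 44.2954
θ=285.4°: 43.0677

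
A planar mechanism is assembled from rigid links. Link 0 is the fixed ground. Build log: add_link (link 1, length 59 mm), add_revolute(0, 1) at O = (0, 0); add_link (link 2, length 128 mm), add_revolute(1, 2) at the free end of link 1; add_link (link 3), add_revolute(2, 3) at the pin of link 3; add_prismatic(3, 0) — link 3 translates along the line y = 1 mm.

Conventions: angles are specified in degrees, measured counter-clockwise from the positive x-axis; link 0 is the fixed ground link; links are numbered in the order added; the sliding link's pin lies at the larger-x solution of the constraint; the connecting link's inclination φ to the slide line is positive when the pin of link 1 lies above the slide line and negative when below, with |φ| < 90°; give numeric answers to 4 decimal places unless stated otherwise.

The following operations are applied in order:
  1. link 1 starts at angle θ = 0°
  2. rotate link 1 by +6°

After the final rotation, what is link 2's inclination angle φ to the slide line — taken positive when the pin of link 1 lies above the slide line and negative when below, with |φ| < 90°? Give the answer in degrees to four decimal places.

geometry: r = 59 mm, L = 128 mm, e = 1 mm; θ starts at 0°
rotate link 1 by +6°: θ ← 0° +6° = 6°
h = r sin θ − e = 6.167179 − 1 = 5.167179
sin φ = h / L = 5.167179 / 128 = 0.04036859
φ = arcsin(0.04036859) = 2.313578°

2.3136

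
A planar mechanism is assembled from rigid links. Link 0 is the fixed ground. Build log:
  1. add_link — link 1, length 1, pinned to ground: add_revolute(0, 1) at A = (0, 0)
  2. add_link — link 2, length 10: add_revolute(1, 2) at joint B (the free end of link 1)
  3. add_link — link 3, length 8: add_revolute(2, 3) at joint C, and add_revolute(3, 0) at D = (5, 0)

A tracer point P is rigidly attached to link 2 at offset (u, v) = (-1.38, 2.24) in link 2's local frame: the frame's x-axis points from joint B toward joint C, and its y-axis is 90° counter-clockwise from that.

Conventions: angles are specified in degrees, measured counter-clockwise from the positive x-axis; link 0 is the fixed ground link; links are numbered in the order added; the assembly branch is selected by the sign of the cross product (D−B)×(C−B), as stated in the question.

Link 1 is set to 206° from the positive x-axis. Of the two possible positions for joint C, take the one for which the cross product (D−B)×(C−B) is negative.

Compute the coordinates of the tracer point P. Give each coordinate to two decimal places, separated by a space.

A=(0,0), D=(5.00,0)
B = A + 1.00·(cos206°, sin206°) = (-0.8988, -0.4384)
|BD| = 5.9151
circle(B,10.00) ∩ circle(D,8.00): a=6.0006, h=7.9995
  candidates: C₊=(4.4925,7.9839) cross=47.318; C₋=(5.6782,-7.9712) cross=-47.318
  branch - wants cross < 0 → take C=(5.6782,-7.9712) (cross=-47.318)
ex = (C−B)/|BC| = (0.6577,-0.7533); ey = (0.7533,0.6577)
P = B + -1.38·ex + 2.24·ey = (-0.1191,2.0744)

-0.12 2.07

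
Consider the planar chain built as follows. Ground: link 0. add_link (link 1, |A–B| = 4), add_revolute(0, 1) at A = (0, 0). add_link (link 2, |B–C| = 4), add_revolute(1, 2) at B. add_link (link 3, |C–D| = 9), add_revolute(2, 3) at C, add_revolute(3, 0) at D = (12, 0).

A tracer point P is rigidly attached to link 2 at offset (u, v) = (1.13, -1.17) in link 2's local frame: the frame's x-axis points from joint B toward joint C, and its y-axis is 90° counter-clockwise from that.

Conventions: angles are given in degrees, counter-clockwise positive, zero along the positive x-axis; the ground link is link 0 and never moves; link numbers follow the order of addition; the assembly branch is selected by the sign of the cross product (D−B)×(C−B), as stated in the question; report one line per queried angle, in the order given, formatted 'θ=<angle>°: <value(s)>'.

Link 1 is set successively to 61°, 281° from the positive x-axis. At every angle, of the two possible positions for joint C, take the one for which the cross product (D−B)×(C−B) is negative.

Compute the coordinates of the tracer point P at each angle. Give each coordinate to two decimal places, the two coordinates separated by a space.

A=(0,0), D=(12.00,0)
θ=61°: B = A + 4.00·(cos61°, sin61°) = (1.9392, 3.4985)
θ=61°: |BD| = 10.6517
θ=61°: circle(B,4.00) ∩ circle(D,9.00): a=2.2747, h=3.2903
θ=61°:   candidates: C₊=(5.1684,5.8591) cross=35.047; C₋=(3.0071,-0.3564) cross=-35.047
θ=61°:   branch - wants cross < 0 → take C=(3.0071,-0.3564) (cross=-35.047)
θ=61°: ex = (C−B)/|BC| = (0.2670,-0.9637); ey = (0.9637,0.2670)
θ=61°: P = B + 1.13·ex + -1.17·ey = (1.1134,2.0972)
θ=281°: B = A + 4.00·(cos281°, sin281°) = (0.7632, -3.9265)
θ=281°: |BD| = 11.9030
θ=281°: circle(B,4.00) ∩ circle(D,9.00): a=3.2211, h=2.3716
θ=281°:   candidates: C₊=(3.0217,-0.6251) cross=28.229; C₋=(4.5864,-5.1028) cross=-28.229
θ=281°:   branch - wants cross < 0 → take C=(4.5864,-5.1028) (cross=-28.229)
θ=281°: ex = (C−B)/|BC| = (0.9558,-0.2941); ey = (0.2941,0.9558)
θ=281°: P = B + 1.13·ex + -1.17·ey = (1.4992,-5.3771)

θ=61°: 1.11 2.10
θ=281°: 1.50 -5.38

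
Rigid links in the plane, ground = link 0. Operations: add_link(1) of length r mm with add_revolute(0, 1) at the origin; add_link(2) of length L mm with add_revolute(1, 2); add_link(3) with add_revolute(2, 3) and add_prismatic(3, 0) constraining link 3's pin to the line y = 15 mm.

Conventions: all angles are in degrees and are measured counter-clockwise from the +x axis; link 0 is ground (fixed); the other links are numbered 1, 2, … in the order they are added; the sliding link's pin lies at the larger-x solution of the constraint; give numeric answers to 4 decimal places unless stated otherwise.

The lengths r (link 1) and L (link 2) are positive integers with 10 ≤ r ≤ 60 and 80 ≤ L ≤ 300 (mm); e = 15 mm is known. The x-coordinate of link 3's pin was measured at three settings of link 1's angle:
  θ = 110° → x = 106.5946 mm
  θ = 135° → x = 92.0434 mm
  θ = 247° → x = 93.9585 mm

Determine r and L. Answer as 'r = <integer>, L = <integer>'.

constraint per measurement: (x − r cos θ)² + (r sin θ − e)² = L²
subtracting the θ₁ and θ₂ equations cancels the r² and L² terms:
r = (x₁² − x₂²) / (2[(x₁cos θ₁ + e sin θ₁) − (x₂cos θ₂ + e sin θ₂)]) = 45.0000 → r = 45
L² = (x₁ − r cos θ₁)² + (r sin θ₁ − e)² = 15624.9987 → L = 125.0000 → L = 125
check at θ₃=247°: x = 93.9585 (printed 93.9585) ✓

r = 45, L = 125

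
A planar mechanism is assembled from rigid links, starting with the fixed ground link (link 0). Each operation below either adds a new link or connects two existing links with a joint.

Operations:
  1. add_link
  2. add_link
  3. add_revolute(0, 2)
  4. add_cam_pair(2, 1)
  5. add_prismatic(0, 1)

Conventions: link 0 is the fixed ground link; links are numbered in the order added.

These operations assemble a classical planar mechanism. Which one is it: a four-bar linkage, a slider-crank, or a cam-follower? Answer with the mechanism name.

links: 3 (incl. ground); joints: 1 revolute, 1 prismatic, 1 higher (cam) pair, forming one closed loop
3 links, revolute + prismatic + higher pair in one loop → cam-follower

cam-follower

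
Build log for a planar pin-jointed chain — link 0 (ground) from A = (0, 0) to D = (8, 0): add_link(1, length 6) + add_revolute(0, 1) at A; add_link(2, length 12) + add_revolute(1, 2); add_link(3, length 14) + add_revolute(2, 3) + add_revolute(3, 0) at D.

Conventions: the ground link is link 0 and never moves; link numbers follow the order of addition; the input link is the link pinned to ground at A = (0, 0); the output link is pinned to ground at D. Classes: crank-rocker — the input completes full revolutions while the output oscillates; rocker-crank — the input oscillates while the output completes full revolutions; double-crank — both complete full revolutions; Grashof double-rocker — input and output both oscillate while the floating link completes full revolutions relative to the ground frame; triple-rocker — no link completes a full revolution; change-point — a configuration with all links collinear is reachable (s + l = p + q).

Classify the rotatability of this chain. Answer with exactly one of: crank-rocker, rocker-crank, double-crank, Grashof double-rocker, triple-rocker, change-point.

lengths: ground=8, input=6, coupler=12, output=14
sorted: s=6 (shortest), l=14 (longest), p+q=20
s + l = 20 vs p + q = 20
s + l = p + q → change-point (collinear configuration reachable)

change-point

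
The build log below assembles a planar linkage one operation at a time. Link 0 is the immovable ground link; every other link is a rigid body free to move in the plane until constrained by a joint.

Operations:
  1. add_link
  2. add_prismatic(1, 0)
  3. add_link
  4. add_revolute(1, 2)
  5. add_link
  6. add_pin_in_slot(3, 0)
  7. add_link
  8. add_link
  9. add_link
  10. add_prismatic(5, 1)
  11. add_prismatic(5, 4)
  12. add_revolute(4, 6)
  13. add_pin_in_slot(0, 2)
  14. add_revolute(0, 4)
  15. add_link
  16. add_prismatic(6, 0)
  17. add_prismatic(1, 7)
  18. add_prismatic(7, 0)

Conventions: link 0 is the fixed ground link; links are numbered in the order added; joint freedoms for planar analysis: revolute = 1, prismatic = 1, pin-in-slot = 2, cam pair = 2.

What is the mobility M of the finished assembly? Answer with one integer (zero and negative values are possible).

link 0 = ground. State L|J1|J2 = 1|0|0
+link1  2|0|0
P(1,0) f=1→J1  2|1|0
+link2  3|1|0
R(1,2) f=1→J1  3|2|0
+link3  4|2|0
PS(3,0) f=2→J2  4|2|1
+link4  5|2|1
+link5  6|2|1
+link6  7|2|1
P(5,1) f=1→J1  7|3|1
P(5,4) f=1→J1  7|4|1
R(4,6) f=1→J1  7|5|1
PS(0,2) f=2→J2  7|5|2
R(0,4) f=1→J1  7|6|2
+link7  8|6|2
P(6,0) f=1→J1  8|7|2
P(1,7) f=1→J1  8|8|2
P(7,0) f=1→J1  8|9|2
M = 3(8−1)−2·9−2 = 21−18−2 = 1

M = 1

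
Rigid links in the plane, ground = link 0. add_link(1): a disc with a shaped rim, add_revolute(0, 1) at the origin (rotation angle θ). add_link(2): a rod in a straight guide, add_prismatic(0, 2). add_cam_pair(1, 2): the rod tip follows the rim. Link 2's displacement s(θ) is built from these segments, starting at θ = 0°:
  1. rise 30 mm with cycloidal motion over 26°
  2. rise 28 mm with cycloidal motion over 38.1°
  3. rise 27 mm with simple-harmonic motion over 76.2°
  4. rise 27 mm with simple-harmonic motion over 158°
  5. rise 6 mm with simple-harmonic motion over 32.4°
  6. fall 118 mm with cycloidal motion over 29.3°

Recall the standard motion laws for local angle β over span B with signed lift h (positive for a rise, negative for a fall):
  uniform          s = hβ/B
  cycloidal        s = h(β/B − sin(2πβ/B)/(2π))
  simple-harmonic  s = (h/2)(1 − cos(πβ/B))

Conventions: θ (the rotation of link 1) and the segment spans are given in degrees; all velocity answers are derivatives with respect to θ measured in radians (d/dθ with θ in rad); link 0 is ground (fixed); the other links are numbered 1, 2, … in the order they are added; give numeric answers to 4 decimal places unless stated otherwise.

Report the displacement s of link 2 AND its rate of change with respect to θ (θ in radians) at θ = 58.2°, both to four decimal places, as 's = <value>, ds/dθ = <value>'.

segment 1 (0° to 26°, cycloidal, h = 30) is passed completely: s = 0.0000 + (30) = 30.0000
θ = 58.2° falls in segment 2 (26° to 64.1°, cycloidal, h = 28): β = 58.2 − 26 = 32.2°, B = 38.1°; Δs = 28·(0.8451 − sin(2π·0.8451)/(2π)) = 27.3475; s = 30.0000 + 27.3475 = 57.3475
velocity in seg [26°–64.1°] (cycloidal), θ in radians: β = 32.2° = 0.5620 rad, B = 38.1° = 0.6650 rad; ds/dθ = (h/B)(1 − cos(2πβ/B)) = (28/0.6650)(1 − cos(2π·0.8451)) = 18.407836 mm/rad

s = 57.3475, ds/dθ = 18.4078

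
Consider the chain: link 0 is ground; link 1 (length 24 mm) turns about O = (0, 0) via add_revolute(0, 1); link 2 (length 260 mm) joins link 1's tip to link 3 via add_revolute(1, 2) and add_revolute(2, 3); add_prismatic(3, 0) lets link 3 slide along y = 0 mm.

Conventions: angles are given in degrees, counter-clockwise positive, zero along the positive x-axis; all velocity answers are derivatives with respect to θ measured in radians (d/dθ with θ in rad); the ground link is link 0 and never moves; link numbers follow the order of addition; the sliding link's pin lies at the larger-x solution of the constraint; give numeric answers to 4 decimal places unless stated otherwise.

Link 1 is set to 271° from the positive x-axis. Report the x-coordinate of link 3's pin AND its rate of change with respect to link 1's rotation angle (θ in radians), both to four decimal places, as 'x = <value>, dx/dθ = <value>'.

geometry: r = 24 mm, L = 260 mm, e = 0 mm
crank pin P = (r cos θ, r sin θ) = (0.418858, -23.996345)
h = r sin θ − e = -23.996345 − 0 = -23.996345
x = r cos θ + √(L² − h²) = 0.418858 + 258.890277 = 259.309135
dx/dθ = −r sin θ − h·r cos θ/√(L² − h²) (θ in radians; h = -23.996345) = 24.035168

x = 259.3091, dx/dθ = 24.0352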